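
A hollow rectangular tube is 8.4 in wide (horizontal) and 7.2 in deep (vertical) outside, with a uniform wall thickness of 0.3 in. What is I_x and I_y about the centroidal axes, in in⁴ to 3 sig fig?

Break the section into simple shapes (no overlaps), measuring from the bottom-left corner of the bounding box.
Outer rectangle: 8.4 × 7.2, A = 60.48 in², y = 3.6 in, Ī = 261.27 in⁴.
Inner void (subtracted): 7.8 × 6.6, A = 51.48 in², y = 3.6 in, Ī = 186.87 in⁴.
By symmetry the centroid is at mid-height, ȳ = 3.6 in.
All pieces are centred on the centroidal x-axis, so I = ΣĪ (holes subtracted) = 74.401 in⁴.
Repeating about the centroidal y-axis gives I_y = 94.619 in⁴.

I_x ≈ 74.4 in⁴, I_y ≈ 94.6 in⁴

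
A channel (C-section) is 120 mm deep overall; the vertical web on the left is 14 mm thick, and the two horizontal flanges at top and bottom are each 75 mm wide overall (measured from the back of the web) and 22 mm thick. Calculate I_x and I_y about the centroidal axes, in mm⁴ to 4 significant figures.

Split into non-overlapping primitives; take the origin at the lower-left of the bounding box.
Web: 14 × 120, A = 1 680 mm², y = 60 mm, Ī = 2 016 000 mm⁴.
Top flange (beyond web): 61 × 22, A = 1 342 mm², y = 109 mm, Ī = 54127.3 mm⁴.
Bottom flange (beyond web): 61 × 22, A = 1 342 mm², y = 11 mm, Ī = 54127.3 mm⁴.
By symmetry the centroid is at mid-height, ȳ = 60 mm.
Transfer each piece to the centroidal x-axis using Ī + A·d² with d = y − 60:
  web: d = 0 mm → contributes +2 016 000 mm⁴
  top flange (beyond web): d = 49 mm → contributes +3 276 269 mm⁴
  bottom flange (beyond web): d = -49 mm → contributes +3 276 269 mm⁴
Total I = 8 568 539 mm⁴.
For the y-axis: x̄ = 30.0637 mm.
Repeating about the centroidal y-axis gives I_y = 2 312 717 mm⁴.

I_x ≈ 8.569 × 10⁶ mm⁴, I_y ≈ 2.313 × 10⁶ mm⁴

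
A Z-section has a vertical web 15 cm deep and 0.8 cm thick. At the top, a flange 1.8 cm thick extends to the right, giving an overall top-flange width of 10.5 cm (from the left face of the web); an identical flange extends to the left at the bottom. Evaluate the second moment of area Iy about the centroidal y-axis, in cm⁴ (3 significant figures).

Iy ≈ 1240 cm⁴

Break the section into simple shapes (no overlaps), measuring from the bottom-left corner of the bounding box.
Web: 0.8 × 15, A = 12 cm², x = 10.1 cm, Ī = 0.64 cm⁴.
Top flange (beyond web): 9.7 × 1.8, A = 17.46 cm², x = 15.35 cm, Ī = 136.9 cm⁴.
Bottom flange (beyond web): 9.7 × 1.8, A = 17.46 cm², x = 4.85 cm, Ī = 136.9 cm⁴.
Centroid: x̄ = ΣA·x / ΣA = 10.1 cm.
Transfer each piece to the centroidal y-axis using Ī + A·d² with d = x − 10.1:
  web: d = 0 cm → contributes +0.64 cm⁴
  top flange (beyond web): d = 5.25 cm → contributes +618.14 cm⁴
  bottom flange (beyond web): d = -5.25 cm → contributes +618.14 cm⁴
Total I = 1236.9 cm⁴.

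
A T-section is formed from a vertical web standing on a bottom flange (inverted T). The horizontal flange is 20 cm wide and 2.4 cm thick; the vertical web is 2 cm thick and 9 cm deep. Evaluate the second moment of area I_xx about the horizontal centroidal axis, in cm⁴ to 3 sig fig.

Split into non-overlapping primitives; take the origin at the lower-left of the bounding box.
Flange: 20 × 2.4, A = 48 cm², y = 1.2 cm, Ī = 23.04 cm⁴.
Web: 2 × 9, A = 18 cm², y = 6.9 cm, Ī = 121.5 cm⁴.
Centroid: ȳ = ΣA·y / ΣA = 2.7545 cm.
Transfer each piece to the horizontal centroidal axis using Ī + A·d² with d = y − 2.7545:
  flange: d = -1.5545 cm → contributes +139.04 cm⁴
  web: d = 4.1455 cm → contributes +430.83 cm⁴
Total I = 569.86 cm⁴.

I_xx ≈ 570 cm⁴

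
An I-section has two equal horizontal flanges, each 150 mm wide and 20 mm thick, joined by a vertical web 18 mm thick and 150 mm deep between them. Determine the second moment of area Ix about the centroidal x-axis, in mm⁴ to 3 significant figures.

Break the section into simple shapes (no overlaps), measuring from the bottom-left corner of the bounding box.
Bottom flange: 150 × 20, A = 3 000 mm², y = 10 mm, Ī = 100 000 mm⁴.
Web: 18 × 150, A = 2 700 mm², y = 95 mm, Ī = 5 062 500 mm⁴.
Top flange: 150 × 20, A = 3 000 mm², y = 180 mm, Ī = 100 000 mm⁴.
By symmetry the centroid is at mid-height, ȳ = 95 mm.
Transfer each piece to the centroidal x-axis using Ī + A·d² with d = y − 95:
  bottom flange: d = -85 mm → contributes +21 775 000 mm⁴
  web: d = 0 mm → contributes +5 062 500 mm⁴
  top flange: d = 85 mm → contributes +21 775 000 mm⁴
Total I = 48 612 500 mm⁴.

Ix ≈ 4.86 × 10⁷ mm⁴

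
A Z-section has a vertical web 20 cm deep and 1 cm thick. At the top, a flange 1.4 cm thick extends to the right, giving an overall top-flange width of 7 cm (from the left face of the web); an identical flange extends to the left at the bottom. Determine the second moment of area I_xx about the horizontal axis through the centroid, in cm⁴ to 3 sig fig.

I_xx ≈ 2120 cm⁴

Decompose the section into non-overlapping parts with the origin at the bottom-left of its bounding rectangle.
Web: 1 × 20, A = 20 cm², y = 10 cm, Ī = 666.67 cm⁴.
Top flange (beyond web): 6 × 1.4, A = 8.4 cm², y = 19.3 cm, Ī = 1.372 cm⁴.
Bottom flange (beyond web): 6 × 1.4, A = 8.4 cm², y = 0.7 cm, Ī = 1.372 cm⁴.
Centroid: ȳ = ΣA·y / ΣA = 10 cm.
Transfer each piece to the horizontal axis through the centroid using Ī + A·d² with d = y − 10:
  web: d = 0 cm → contributes +666.67 cm⁴
  top flange (beyond web): d = 9.3 cm → contributes +727.89 cm⁴
  bottom flange (beyond web): d = -9.3 cm → contributes +727.89 cm⁴
Total I = 2122.4 cm⁴.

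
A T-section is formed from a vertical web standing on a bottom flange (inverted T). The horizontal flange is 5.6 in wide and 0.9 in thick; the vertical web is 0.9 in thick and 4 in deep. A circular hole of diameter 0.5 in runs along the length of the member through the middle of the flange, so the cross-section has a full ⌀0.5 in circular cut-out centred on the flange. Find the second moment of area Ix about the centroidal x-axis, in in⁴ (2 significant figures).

Break the section into simple shapes (no overlaps), measuring from the bottom-left corner of the bounding box.
Flange: 5.6 × 0.9, A = 5.04 in², y = 0.45 in, Ī = 0.3402 in⁴.
Web: 0.9 × 4, A = 3.6 in², y = 2.9 in, Ī = 4.8 in⁴.
Hole (subtracted): ⌀0.5, A = 0.1963 in², y = 0.45 in, Ī = 0.003068 in⁴.
Centroid: ȳ = ΣA·y / ΣA = 1.495 in.
Transfer each piece to the centroidal x-axis using Ī + A·d² with d = y − 1.495:
  flange: d = -1.045 in → contributes +5.839 in⁴
  web: d = 1.405 in → contributes +11.91 in⁴
  hole: d = -1.045 in → contributes −0.2173 in⁴
Total I = 17.53 in⁴.

Ix ≈ 18 in⁴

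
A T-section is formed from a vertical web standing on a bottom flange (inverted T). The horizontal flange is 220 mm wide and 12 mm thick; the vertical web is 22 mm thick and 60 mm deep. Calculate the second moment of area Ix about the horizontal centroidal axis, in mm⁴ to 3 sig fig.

Treat the section as a set of non-overlapping primitives; coordinates are from the bounding-box lower-left.
Flange: 220 × 12, A = 2 640 mm², y = 6 mm, Ī = 31 680 mm⁴.
Web: 22 × 60, A = 1 320 mm², y = 42 mm, Ī = 396 000 mm⁴.
Centroid: ȳ = ΣA·y / ΣA = 18 mm.
Transfer each piece to the horizontal centroidal axis using Ī + A·d² with d = y − 18:
  flange: d = -12 mm → contributes +411 840 mm⁴
  web: d = 24 mm → contributes +1 156 320 mm⁴
Total I = 1 568 160 mm⁴.

Ix ≈ 1.57 × 10⁶ mm⁴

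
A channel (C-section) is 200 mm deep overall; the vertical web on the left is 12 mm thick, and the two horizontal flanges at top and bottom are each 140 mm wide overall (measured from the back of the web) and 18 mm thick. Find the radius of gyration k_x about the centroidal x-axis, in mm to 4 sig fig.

Treat the section as a set of non-overlapping primitives; coordinates are from the bounding-box lower-left.
Web: 12 × 200, A = 2 400 mm², y = 100 mm, Ī = 8 000 000 mm⁴.
Top flange (beyond web): 128 × 18, A = 2 304 mm², y = 191 mm, Ī = 62 208 mm⁴.
Bottom flange (beyond web): 128 × 18, A = 2 304 mm², y = 9 mm, Ī = 62 208 mm⁴.
By symmetry the centroid is at mid-height, ȳ = 100 mm.
Transfer each piece to the centroidal x-axis using Ī + A·d² with d = y − 100:
  web: d = 0 mm → contributes +8 000 000 mm⁴
  top flange (beyond web): d = 91 mm → contributes +19 141 632 mm⁴
  bottom flange (beyond web): d = -91 mm → contributes +19 141 632 mm⁴
Total I = 46 283 264 mm⁴.
Radius of gyration: k = √(I/A) = √(46 283 264 / 7 008) = 81.2671 mm.

k_x ≈ 81.27 mm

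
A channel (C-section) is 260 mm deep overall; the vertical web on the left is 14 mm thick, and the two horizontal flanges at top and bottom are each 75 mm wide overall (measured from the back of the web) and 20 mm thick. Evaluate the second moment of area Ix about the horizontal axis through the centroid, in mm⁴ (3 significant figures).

Treat the section as a set of non-overlapping primitives; coordinates are from the bounding-box lower-left.
Web: 14 × 260, A = 3 640 mm², y = 130 mm, Ī = 20 505 333 mm⁴.
Top flange (beyond web): 61 × 20, A = 1 220 mm², y = 250 mm, Ī = 40 667 mm⁴.
Bottom flange (beyond web): 61 × 20, A = 1 220 mm², y = 10 mm, Ī = 40 667 mm⁴.
By symmetry the centroid is at mid-height, ȳ = 130 mm.
Transfer each piece to the horizontal axis through the centroid using Ī + A·d² with d = y − 130:
  web: d = 0 mm → contributes +20 505 333 mm⁴
  top flange (beyond web): d = 120 mm → contributes +17 608 667 mm⁴
  bottom flange (beyond web): d = -120 mm → contributes +17 608 667 mm⁴
Total I = 55 722 667 mm⁴.

Ix ≈ 5.57 × 10⁷ mm⁴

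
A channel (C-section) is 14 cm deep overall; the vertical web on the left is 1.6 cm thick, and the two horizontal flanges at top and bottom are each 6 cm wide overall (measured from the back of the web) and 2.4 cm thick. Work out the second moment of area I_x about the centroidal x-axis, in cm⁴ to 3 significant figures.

I_x ≈ 1090 cm⁴

Decompose the section into non-overlapping parts with the origin at the bottom-left of its bounding rectangle.
Web: 1.6 × 14, A = 22.4 cm², y = 7 cm, Ī = 365.87 cm⁴.
Top flange (beyond web): 4.4 × 2.4, A = 10.56 cm², y = 12.8 cm, Ī = 5.0688 cm⁴.
Bottom flange (beyond web): 4.4 × 2.4, A = 10.56 cm², y = 1.2 cm, Ī = 5.0688 cm⁴.
By symmetry the centroid is at mid-height, ȳ = 7 cm.
Transfer each piece to the centroidal x-axis using Ī + A·d² with d = y − 7:
  web: d = 0 cm → contributes +365.87 cm⁴
  top flange (beyond web): d = 5.8 cm → contributes +360.31 cm⁴
  bottom flange (beyond web): d = -5.8 cm → contributes +360.31 cm⁴
Total I = 1086.5 cm⁴.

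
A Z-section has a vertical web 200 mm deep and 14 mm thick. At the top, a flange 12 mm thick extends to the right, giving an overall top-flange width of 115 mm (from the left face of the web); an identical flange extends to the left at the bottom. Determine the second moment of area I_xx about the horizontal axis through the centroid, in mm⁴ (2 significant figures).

I_xx ≈ 3.1 × 10⁷ mm⁴

Split into non-overlapping primitives; take the origin at the lower-left of the bounding box.
Web: 14 × 200, A = 2 800 mm², y = 100 mm, Ī = 9 333 333 mm⁴.
Top flange (beyond web): 101 × 12, A = 1 212 mm², y = 194 mm, Ī = 14 544 mm⁴.
Bottom flange (beyond web): 101 × 12, A = 1 212 mm², y = 6 mm, Ī = 14 544 mm⁴.
Centroid: ȳ = ΣA·y / ΣA = 100 mm.
Transfer each piece to the horizontal axis through the centroid using Ī + A·d² with d = y − 100:
  web: d = 0 mm → contributes +9 333 333 mm⁴
  top flange (beyond web): d = 94 mm → contributes +10 723 776 mm⁴
  bottom flange (beyond web): d = -94 mm → contributes +10 723 776 mm⁴
Total I = 30 780 885 mm⁴.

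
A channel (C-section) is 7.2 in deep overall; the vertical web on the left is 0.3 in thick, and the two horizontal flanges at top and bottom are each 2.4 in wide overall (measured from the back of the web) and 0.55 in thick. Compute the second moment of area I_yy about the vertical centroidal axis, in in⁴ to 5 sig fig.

I_yy ≈ 2.4725 in⁴

Decompose the section into non-overlapping parts with the origin at the bottom-left of its bounding rectangle.
Web: 0.3 × 7.2, A = 2.16 in², x = 0.15 in, Ī = 0.0162 in⁴.
Top flange (beyond web): 2.1 × 0.55, A = 1.155 in², x = 1.35 in, Ī = 0.4244625 in⁴.
Bottom flange (beyond web): 2.1 × 0.55, A = 1.155 in², x = 1.35 in, Ī = 0.4244625 in⁴.
Centroid: x̄ = ΣA·x / ΣA = 0.7701342 in.
Transfer each piece to the vertical centroidal axis using Ī + A·d² with d = x − 0.7701342:
  web: d = -0.6201342 in → contributes +0.8468636 in⁴
  top flange (beyond web): d = 0.5798658 in → contributes +0.8128247 in⁴
  bottom flange (beyond web): d = 0.5798658 in → contributes +0.8128247 in⁴
Total I = 2.472513 in⁴.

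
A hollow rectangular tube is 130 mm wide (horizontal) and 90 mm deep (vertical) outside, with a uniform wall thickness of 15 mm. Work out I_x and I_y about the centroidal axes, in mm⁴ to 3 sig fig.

Break the section into simple shapes (no overlaps), measuring from the bottom-left corner of the bounding box.
Outer rectangle: 130 × 90, A = 11 700 mm², y = 45 mm, Ī = 7 897 500 mm⁴.
Inner void (subtracted): 100 × 60, A = 6 000 mm², y = 45 mm, Ī = 1 800 000 mm⁴.
By symmetry the centroid is at mid-height, ȳ = 45 mm.
All pieces are centred on the centroidal x-axis, so I = ΣĪ (holes subtracted) = 6 097 500 mm⁴.
Repeating about the centroidal y-axis gives I_y = 11 477 500 mm⁴.

I_x ≈ 6.10 × 10⁶ mm⁴, I_y ≈ 1.15 × 10⁷ mm⁴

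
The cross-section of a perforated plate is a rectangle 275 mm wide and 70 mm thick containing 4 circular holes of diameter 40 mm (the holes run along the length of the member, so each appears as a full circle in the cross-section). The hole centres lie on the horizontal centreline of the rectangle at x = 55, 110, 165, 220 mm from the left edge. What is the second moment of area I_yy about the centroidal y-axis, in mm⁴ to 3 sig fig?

Decompose the section into non-overlapping parts with the origin at the bottom-left of its bounding rectangle.
Plate: 275 × 70, A = 19 250 mm², x = 137.5 mm, Ī = 121 315 104 mm⁴.
Hole 1 (subtracted): ⌀40, A = 1256.6 mm², x = 55 mm, Ī = 125 664 mm⁴.
Hole 2 (subtracted): ⌀40, A = 1256.6 mm², x = 110 mm, Ī = 125 664 mm⁴.
Hole 3 (subtracted): ⌀40, A = 1256.6 mm², x = 165 mm, Ī = 125 664 mm⁴.
Hole 4 (subtracted): ⌀40, A = 1256.6 mm², x = 220 mm, Ī = 125 664 mm⁴.
By symmetry the centroid is at mid-width, x̄ = 137.5 mm.
Transfer each piece to the centroidal y-axis using Ī + A·d² with d = x − 137.5:
  plate: d = 0 mm → contributes +121 315 104 mm⁴
  hole 1: d = -82.5 mm → contributes −8 678 650 mm⁴
  hole 2: d = -27.5 mm → contributes −1 075 995 mm⁴
  hole 3: d = 27.5 mm → contributes −1 075 995 mm⁴
  hole 4: d = 82.5 mm → contributes −8 678 650 mm⁴
Total I = 101 805 814 mm⁴.

I_yy ≈ 1.02 × 10⁸ mm⁴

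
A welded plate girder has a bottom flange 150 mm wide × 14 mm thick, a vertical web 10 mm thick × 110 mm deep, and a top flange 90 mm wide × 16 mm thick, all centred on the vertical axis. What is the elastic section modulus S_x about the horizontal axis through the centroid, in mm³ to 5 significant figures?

Split into non-overlapping primitives; take the origin at the lower-left of the bounding box.
Bottom plate: 150 × 14, A = 2 100 mm², y = 7 mm, Ī = 34 300 mm⁴.
Web plate: 10 × 110, A = 1 100 mm², y = 69 mm, Ī = 1 109 167 mm⁴.
Top plate: 90 × 16, A = 1 440 mm², y = 132 mm, Ī = 30 720 mm⁴.
Centroid: ȳ = ΣA·y / ΣA = 60.49138 mm.
Transfer each piece to the horizontal axis through the centroid using Ī + A·d² with d = y − 60.49138:
  bottom plate: d = -53.49138 mm → contributes +6 043 088 mm⁴
  web plate: d = 8.508621 mm → contributes +1 188 803 mm⁴
  top plate: d = 71.50862 mm → contributes +7 394 135 mm⁴
Total I = 14 626 026 mm⁴.
Extreme fibre distance c = 79.50862 mm; S = I/c = 183955.2 mm³.

S_x ≈ 1.8396 × 10⁵ mm³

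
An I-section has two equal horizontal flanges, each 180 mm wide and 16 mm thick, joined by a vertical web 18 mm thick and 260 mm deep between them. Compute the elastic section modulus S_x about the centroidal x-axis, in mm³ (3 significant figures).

Break the section into simple shapes (no overlaps), measuring from the bottom-left corner of the bounding box.
Bottom flange: 180 × 16, A = 2 880 mm², y = 8 mm, Ī = 61 440 mm⁴.
Web: 18 × 260, A = 4 680 mm², y = 146 mm, Ī = 26 364 000 mm⁴.
Top flange: 180 × 16, A = 2 880 mm², y = 284 mm, Ī = 61 440 mm⁴.
By symmetry the centroid is at mid-height, ȳ = 146 mm.
Transfer each piece to the centroidal x-axis using Ī + A·d² with d = y − 146:
  bottom flange: d = -138 mm → contributes +54 908 160 mm⁴
  web: d = 0 mm → contributes +26 364 000 mm⁴
  top flange: d = 138 mm → contributes +54 908 160 mm⁴
Total I = 136 180 320 mm⁴.
Extreme fibre distance c = 146 mm; S = I/c = 932 742 mm³.

S_x ≈ 9.33 × 10⁵ mm³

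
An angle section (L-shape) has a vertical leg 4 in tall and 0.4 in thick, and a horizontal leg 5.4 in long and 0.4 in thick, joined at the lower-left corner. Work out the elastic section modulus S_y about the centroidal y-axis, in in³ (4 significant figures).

S_y ≈ 2.883 in³

Break the section into simple shapes (no overlaps), measuring from the bottom-left corner of the bounding box.
Vertical leg: 0.4 × 4, A = 1.6 in², x = 0.2 in, Ī = 0.0213333 in⁴.
Horizontal leg (remainder): 5 × 0.4, A = 2 in², x = 2.9 in, Ī = 4.16667 in⁴.
Centroid: x̄ = ΣA·x / ΣA = 1.7 in.
Transfer each piece to the centroidal y-axis using Ī + A·d² with d = x − 1.7:
  vertical leg: d = -1.5 in → contributes +3.62133 in⁴
  horizontal leg (remainder): d = 1.2 in → contributes +7.04667 in⁴
Total I = 10.668 in⁴.
Extreme fibre distance c = 3.7 in; S = I/c = 2.88324 in³.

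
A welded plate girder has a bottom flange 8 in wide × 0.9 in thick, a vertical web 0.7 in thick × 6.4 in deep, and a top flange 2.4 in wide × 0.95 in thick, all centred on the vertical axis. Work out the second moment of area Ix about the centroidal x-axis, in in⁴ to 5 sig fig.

Ix ≈ 119.71 in⁴

Decompose the section into non-overlapping parts with the origin at the bottom-left of its bounding rectangle.
Bottom plate: 8 × 0.9, A = 7.2 in², y = 0.45 in, Ī = 0.486 in⁴.
Web plate: 0.7 × 6.4, A = 4.48 in², y = 4.1 in, Ī = 15.29173 in⁴.
Top plate: 2.4 × 0.95, A = 2.28 in², y = 7.775 in, Ī = 0.171475 in⁴.
Centroid: ȳ = ΣA·y / ΣA = 2.817693 in.
Transfer each piece to the centroidal x-axis using Ī + A·d² with d = y − 2.817693:
  bottom plate: d = -2.367693 in → contributes +40.849 in⁴
  web plate: d = 1.282307 in → contributes +22.65824 in⁴
  top plate: d = 4.957307 in → contributes +56.20222 in⁴
Total I = 119.7095 in⁴.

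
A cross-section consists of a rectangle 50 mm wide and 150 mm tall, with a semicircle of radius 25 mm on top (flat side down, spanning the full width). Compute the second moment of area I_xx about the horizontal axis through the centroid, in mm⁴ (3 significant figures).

Decompose the section into non-overlapping parts with the origin at the bottom-left of its bounding rectangle.
Rectangular body: 50 × 150, A = 7 500 mm², y = 75 mm, Ī = 14 062 500 mm⁴.
Semicircular cap: semicircle r = 25, A = 981.75 mm², y = 160.61 mm, Ī = 42 874 mm⁴.
Centroid: ȳ = ΣA·y / ΣA = 84.909 mm.
Transfer each piece to the horizontal axis through the centroid using Ī + A·d² with d = y − 84.909:
  rectangular body: d = -9.9092 mm → contributes +14 798 949 mm⁴
  semicircular cap: d = 75.701 mm → contributes +5 668 930 mm⁴
Total I = 20 467 879 mm⁴.

I_xx ≈ 2.05 × 10⁷ mm⁴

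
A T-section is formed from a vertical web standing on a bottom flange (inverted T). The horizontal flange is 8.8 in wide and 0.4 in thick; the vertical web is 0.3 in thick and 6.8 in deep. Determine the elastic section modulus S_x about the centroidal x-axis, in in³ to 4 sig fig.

Split into non-overlapping primitives; take the origin at the lower-left of the bounding box.
Flange: 8.8 × 0.4, A = 3.52 in², y = 0.2 in, Ī = 0.0469333 in⁴.
Web: 0.3 × 6.8, A = 2.04 in², y = 3.8 in, Ī = 7.8608 in⁴.
Centroid: ȳ = ΣA·y / ΣA = 1.52086 in.
Transfer each piece to the centroidal x-axis using Ī + A·d² with d = y − 1.52086:
  flange: d = -1.32086 in → contributes +6.18821 in⁴
  web: d = 2.27914 in → contributes +18.4575 in⁴
Total I = 24.6457 in⁴.
Extreme fibre distance c = 5.67914 in; S = I/c = 4.33969 in³.

S_x ≈ 4.340 in³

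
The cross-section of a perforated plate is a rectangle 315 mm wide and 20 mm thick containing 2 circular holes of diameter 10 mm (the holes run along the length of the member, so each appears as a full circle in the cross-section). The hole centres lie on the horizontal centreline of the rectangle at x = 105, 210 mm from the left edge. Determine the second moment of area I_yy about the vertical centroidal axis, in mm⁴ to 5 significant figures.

Treat the section as a set of non-overlapping primitives; coordinates are from the bounding-box lower-left.
Plate: 315 × 20, A = 6 300 mm², x = 157.5 mm, Ī = 52 093 125 mm⁴.
Hole 1 (subtracted): ⌀10, A = 78.53982 mm², x = 105 mm, Ī = 490.8739 mm⁴.
Hole 2 (subtracted): ⌀10, A = 78.53982 mm², x = 210 mm, Ī = 490.8739 mm⁴.
By symmetry the centroid is at mid-width, x̄ = 157.5 mm.
Transfer each piece to the vertical centroidal axis using Ī + A·d² with d = x − 157.5:
  plate: d = 0 mm → contributes +52 093 125 mm⁴
  hole 1: d = -52.5 mm → contributes −216966.2 mm⁴
  hole 2: d = 52.5 mm → contributes −216966.2 mm⁴
Total I = 51 659 193 mm⁴.

I_yy ≈ 5.1659 × 10⁷ mm⁴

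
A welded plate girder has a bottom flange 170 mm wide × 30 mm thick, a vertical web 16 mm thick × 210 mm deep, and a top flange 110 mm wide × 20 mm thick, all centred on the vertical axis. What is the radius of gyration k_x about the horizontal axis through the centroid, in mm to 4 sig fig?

Split into non-overlapping primitives; take the origin at the lower-left of the bounding box.
Bottom plate: 170 × 30, A = 5 100 mm², y = 15 mm, Ī = 382 500 mm⁴.
Web plate: 16 × 210, A = 3 360 mm², y = 135 mm, Ī = 12 348 000 mm⁴.
Top plate: 110 × 20, A = 2 200 mm², y = 250 mm, Ī = 73333.3 mm⁴.
Centroid: ȳ = ΣA·y / ΣA = 101.323 mm.
Transfer each piece to the horizontal axis through the centroid using Ī + A·d² with d = y − 101.323:
  bottom plate: d = -86.3227 mm → contributes +38 385 705 mm⁴
  web plate: d = 33.6773 mm → contributes +16 158 779 mm⁴
  top plate: d = 148.677 mm → contributes +48 704 199 mm⁴
Total I = 103 248 683 mm⁴.
Radius of gyration: k = √(I/A) = √(103 248 683 / 10 660) = 98.4155 mm.

k_x ≈ 98.42 mm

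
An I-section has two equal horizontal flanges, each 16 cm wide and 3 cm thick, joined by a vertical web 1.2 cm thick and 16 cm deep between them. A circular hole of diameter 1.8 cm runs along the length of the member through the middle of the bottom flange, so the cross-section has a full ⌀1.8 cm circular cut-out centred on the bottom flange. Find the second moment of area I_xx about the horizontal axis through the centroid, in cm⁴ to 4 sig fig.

Decompose the section into non-overlapping parts with the origin at the bottom-left of its bounding rectangle.
Bottom flange: 16 × 3, A = 48 cm², y = 1.5 cm, Ī = 36 cm⁴.
Web: 1.2 × 16, A = 19.2 cm², y = 11 cm, Ī = 409.6 cm⁴.
Top flange: 16 × 3, A = 48 cm², y = 20.5 cm, Ī = 36 cm⁴.
Hole (subtracted): ⌀1.8, A = 2.54469 cm², y = 1.5 cm, Ī = 0.5153 cm⁴.
Centroid: ȳ = ΣA·y / ΣA = 11.2146 cm.
Transfer each piece to the horizontal axis through the centroid using Ī + A·d² with d = y − 11.2146:
  bottom flange: d = -9.71459 cm → contributes +4565.92 cm⁴
  web: d = -0.214589 cm → contributes +410.484 cm⁴
  top flange: d = 9.28541 cm → contributes +4174.51 cm⁴
  hole: d = -9.71459 cm → contributes −240.666 cm⁴
Total I = 8910.24 cm⁴.

I_xx ≈ 8910 cm⁴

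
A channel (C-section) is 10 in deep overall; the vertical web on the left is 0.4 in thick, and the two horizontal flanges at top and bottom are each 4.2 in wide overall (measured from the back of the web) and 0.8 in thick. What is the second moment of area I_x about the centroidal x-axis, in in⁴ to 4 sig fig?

I_x ≈ 162.3 in⁴

Treat the section as a set of non-overlapping primitives; coordinates are from the bounding-box lower-left.
Web: 0.4 × 10, A = 4 in², y = 5 in, Ī = 33.3333 in⁴.
Top flange (beyond web): 3.8 × 0.8, A = 3.04 in², y = 9.6 in, Ī = 0.162133 in⁴.
Bottom flange (beyond web): 3.8 × 0.8, A = 3.04 in², y = 0.4 in, Ī = 0.162133 in⁴.
By symmetry the centroid is at mid-height, ȳ = 5 in.
Transfer each piece to the centroidal x-axis using Ī + A·d² with d = y − 5:
  web: d = 0 in → contributes +33.3333 in⁴
  top flange (beyond web): d = 4.6 in → contributes +64.4885 in⁴
  bottom flange (beyond web): d = -4.6 in → contributes +64.4885 in⁴
Total I = 162.31 in⁴.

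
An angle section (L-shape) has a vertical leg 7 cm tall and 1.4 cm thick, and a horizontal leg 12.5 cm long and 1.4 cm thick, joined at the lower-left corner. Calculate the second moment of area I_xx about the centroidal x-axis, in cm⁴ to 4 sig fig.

I_xx ≈ 89.67 cm⁴

Split into non-overlapping primitives; take the origin at the lower-left of the bounding box.
Vertical leg: 1.4 × 7, A = 9.8 cm², y = 3.5 cm, Ī = 40.0167 cm⁴.
Horizontal leg (remainder): 11.1 × 1.4, A = 15.54 cm², y = 0.7 cm, Ī = 2.5382 cm⁴.
Centroid: ȳ = ΣA·y / ΣA = 1.78287 cm.
Transfer each piece to the centroidal x-axis using Ī + A·d² with d = y − 1.78287:
  vertical leg: d = 1.71713 cm → contributes +68.9122 cm⁴
  horizontal leg (remainder): d = -1.08287 cm → contributes +20.7606 cm⁴
Total I = 89.6728 cm⁴.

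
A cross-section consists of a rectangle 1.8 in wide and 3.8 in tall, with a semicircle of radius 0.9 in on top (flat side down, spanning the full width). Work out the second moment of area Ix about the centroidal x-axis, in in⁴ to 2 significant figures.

Ix ≈ 14 in⁴

Treat the section as a set of non-overlapping primitives; coordinates are from the bounding-box lower-left.
Rectangular body: 1.8 × 3.8, A = 6.84 in², y = 1.9 in, Ī = 8.231 in⁴.
Semicircular cap: semicircle r = 0.9, A = 1.272 in², y = 4.182 in, Ī = 0.07201 in⁴.
Centroid: ȳ = ΣA·y / ΣA = 2.258 in.
Transfer each piece to the centroidal x-axis using Ī + A·d² with d = y − 2.258:
  rectangular body: d = -0.3579 in → contributes +9.107 in⁴
  semicircular cap: d = 1.924 in → contributes +4.782 in⁴
Total I = 13.89 in⁴.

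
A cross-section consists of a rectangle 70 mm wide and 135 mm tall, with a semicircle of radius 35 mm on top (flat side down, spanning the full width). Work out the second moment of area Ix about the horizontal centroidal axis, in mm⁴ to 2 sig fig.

Ix ≈ 2.5 × 10⁷ mm⁴

Split into non-overlapping primitives; take the origin at the lower-left of the bounding box.
Rectangular body: 70 × 135, A = 9 450 mm², y = 67.5 mm, Ī = 14 352 188 mm⁴.
Semicircular cap: semicircle r = 35, A = 1 924 mm², y = 149.9 mm, Ī = 164 704 mm⁴.
Centroid: ȳ = ΣA·y / ΣA = 81.43 mm.
Transfer each piece to the horizontal centroidal axis using Ī + A·d² with d = y − 81.43:
  rectangular body: d = -13.93 mm → contributes +16 186 504 mm⁴
  semicircular cap: d = 68.42 mm → contributes +9 173 156 mm⁴
Total I = 25 359 660 mm⁴.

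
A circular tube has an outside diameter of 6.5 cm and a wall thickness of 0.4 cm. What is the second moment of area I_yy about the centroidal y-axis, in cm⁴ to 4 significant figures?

I_yy ≈ 35.81 cm⁴

Treat the section as a set of non-overlapping primitives; coordinates are from the bounding-box lower-left.
Outer circle: ⌀6.5, A = 33.1831 cm², x = 3.25 cm, Ī = 87.6241 cm⁴.
Bore (subtracted): ⌀5.7, A = 25.5176 cm², x = 3.25 cm, Ī = 51.8166 cm⁴.
By symmetry the centroid is at mid-width, x̄ = 3.25 cm.
All pieces are centred on the centroidal y-axis, so I = ΣĪ (holes subtracted) = 35.8074 cm⁴.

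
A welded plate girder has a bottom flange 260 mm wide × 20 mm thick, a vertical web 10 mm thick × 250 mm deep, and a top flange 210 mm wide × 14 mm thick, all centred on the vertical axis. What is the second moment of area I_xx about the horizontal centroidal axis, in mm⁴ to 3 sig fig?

Treat the section as a set of non-overlapping primitives; coordinates are from the bounding-box lower-left.
Bottom plate: 260 × 20, A = 5 200 mm², y = 10 mm, Ī = 173 333 mm⁴.
Web plate: 10 × 250, A = 2 500 mm², y = 145 mm, Ī = 13 020 833 mm⁴.
Top plate: 210 × 14, A = 2 940 mm², y = 277 mm, Ī = 48 020 mm⁴.
Centroid: ȳ = ΣA·y / ΣA = 115.5 mm.
Transfer each piece to the horizontal centroidal axis using Ī + A·d² with d = y − 115.5:
  bottom plate: d = -105.5 mm → contributes +58 046 509 mm⁴
  web plate: d = 29.504 mm → contributes +15 197 013 mm⁴
  top plate: d = 161.5 mm → contributes +76 733 405 mm⁴
Total I = 149 976 927 mm⁴.

I_xx ≈ 1.50 × 10⁸ mm⁴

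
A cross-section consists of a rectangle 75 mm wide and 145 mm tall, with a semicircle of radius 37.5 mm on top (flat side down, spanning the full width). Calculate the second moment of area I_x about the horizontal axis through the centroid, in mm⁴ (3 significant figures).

I_x ≈ 3.36 × 10⁷ mm⁴

Treat the section as a set of non-overlapping primitives; coordinates are from the bounding-box lower-left.
Rectangular body: 75 × 145, A = 10 875 mm², y = 72.5 mm, Ī = 19 053 906 mm⁴.
Semicircular cap: semicircle r = 37.5, A = 2208.9 mm², y = 160.92 mm, Ī = 217 049 mm⁴.
Centroid: ȳ = ΣA·y / ΣA = 87.427 mm.
Transfer each piece to the horizontal axis through the centroid using Ī + A·d² with d = y − 87.427:
  rectangular body: d = -14.927 mm → contributes +21 477 023 mm⁴
  semicircular cap: d = 73.488 mm → contributes +12 146 518 mm⁴
Total I = 33 623 541 mm⁴.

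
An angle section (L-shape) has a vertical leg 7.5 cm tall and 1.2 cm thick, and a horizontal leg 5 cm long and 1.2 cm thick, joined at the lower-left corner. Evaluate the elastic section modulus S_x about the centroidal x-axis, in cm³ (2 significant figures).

S_x ≈ 15 cm³

Decompose the section into non-overlapping parts with the origin at the bottom-left of its bounding rectangle.
Vertical leg: 1.2 × 7.5, A = 9 cm², y = 3.75 cm, Ī = 42.19 cm⁴.
Horizontal leg (remainder): 3.8 × 1.2, A = 4.56 cm², y = 0.6 cm, Ī = 0.5472 cm⁴.
Centroid: ȳ = ΣA·y / ΣA = 2.691 cm.
Transfer each piece to the centroidal x-axis using Ī + A·d² with d = y − 2.691:
  vertical leg: d = 1.059 cm → contributes +52.29 cm⁴
  horizontal leg (remainder): d = -2.091 cm → contributes +20.48 cm⁴
Total I = 72.77 cm⁴.
Extreme fibre distance c = 4.809 cm; S = I/c = 15.13 cm³.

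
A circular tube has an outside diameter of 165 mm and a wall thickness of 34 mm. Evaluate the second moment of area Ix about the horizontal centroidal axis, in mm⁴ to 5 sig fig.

Ix ≈ 3.2038 × 10⁷ mm⁴

Break the section into simple shapes (no overlaps), measuring from the bottom-left corner of the bounding box.
Outer circle: ⌀165, A = 21382.46 mm², y = 82.5 mm, Ī = 36 383 601 mm⁴.
Bore (subtracted): ⌀97, A = 7389.811 mm², y = 82.5 mm, Ī = 4 345 671 mm⁴.
By symmetry the centroid is at mid-height, ȳ = 82.5 mm.
All pieces are centred on the horizontal centroidal axis, so I = ΣĪ (holes subtracted) = 32 037 930 mm⁴.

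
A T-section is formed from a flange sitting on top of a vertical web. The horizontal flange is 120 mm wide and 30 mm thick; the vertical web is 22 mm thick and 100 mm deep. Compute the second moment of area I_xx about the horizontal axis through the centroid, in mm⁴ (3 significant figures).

Break the section into simple shapes (no overlaps), measuring from the bottom-left corner of the bounding box.
Flange: 120 × 30, A = 3 600 mm², y = 115 mm, Ī = 270 000 mm⁴.
Web: 22 × 100, A = 2 200 mm², y = 50 mm, Ī = 1 833 333 mm⁴.
Centroid: ȳ = ΣA·y / ΣA = 90.345 mm.
Transfer each piece to the horizontal axis through the centroid using Ī + A·d² with d = y − 90.345:
  flange: d = 24.655 mm → contributes +2 458 359 mm⁴
  web: d = -40.345 mm → contributes +5 414 285 mm⁴
Total I = 7 872 644 mm⁴.

I_xx ≈ 7.87 × 10⁶ mm⁴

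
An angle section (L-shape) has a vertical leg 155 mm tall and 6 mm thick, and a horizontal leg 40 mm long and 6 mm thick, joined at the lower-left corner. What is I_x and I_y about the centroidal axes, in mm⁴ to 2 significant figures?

I_x ≈ 2.8 × 10⁶ mm⁴, I_y ≈ 8.9 × 10⁴ mm⁴

Treat the section as a set of non-overlapping primitives; coordinates are from the bounding-box lower-left.
Vertical leg: 6 × 155, A = 930 mm², y = 77.5 mm, Ī = 1 861 938 mm⁴.
Horizontal leg (remainder): 34 × 6, A = 204 mm², y = 3 mm, Ī = 612 mm⁴.
Centroid: ȳ = ΣA·y / ΣA = 64.1 mm.
Transfer each piece to the centroidal x-axis using Ī + A·d² with d = y − 64.1:
  vertical leg: d = 13.4 mm → contributes +2 028 981 mm⁴
  horizontal leg (remainder): d = -61.1 mm → contributes +762 134 mm⁴
Total I = 2 791 115 mm⁴.
For the y-axis: x̄ = 6.598 mm.
Repeating about the centroidal y-axis gives I_y = 89 363 mm⁴.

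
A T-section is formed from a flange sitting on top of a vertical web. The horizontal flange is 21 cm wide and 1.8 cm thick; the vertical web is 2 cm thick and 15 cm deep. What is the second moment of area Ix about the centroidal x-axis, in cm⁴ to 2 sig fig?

Break the section into simple shapes (no overlaps), measuring from the bottom-left corner of the bounding box.
Flange: 21 × 1.8, A = 37.8 cm², y = 15.9 cm, Ī = 10.21 cm⁴.
Web: 2 × 15, A = 30 cm², y = 7.5 cm, Ī = 562.5 cm⁴.
Centroid: ȳ = ΣA·y / ΣA = 12.18 cm.
Transfer each piece to the centroidal x-axis using Ī + A·d² with d = y − 12.18:
  flange: d = 3.717 cm → contributes +532.4 cm⁴
  web: d = -4.683 cm → contributes +1 220 cm⁴
Total I = 1 753 cm⁴.

Ix ≈ 1800 cm⁴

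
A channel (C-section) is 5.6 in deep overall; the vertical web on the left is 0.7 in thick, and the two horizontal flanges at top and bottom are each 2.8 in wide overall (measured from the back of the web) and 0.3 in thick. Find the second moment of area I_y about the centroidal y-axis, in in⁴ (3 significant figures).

Decompose the section into non-overlapping parts with the origin at the bottom-left of its bounding rectangle.
Web: 0.7 × 5.6, A = 3.92 in², x = 0.35 in, Ī = 0.16007 in⁴.
Top flange (beyond web): 2.1 × 0.3, A = 0.63 in², x = 1.75 in, Ī = 0.23153 in⁴.
Bottom flange (beyond web): 2.1 × 0.3, A = 0.63 in², x = 1.75 in, Ī = 0.23153 in⁴.
Centroid: x̄ = ΣA·x / ΣA = 0.69054 in.
Transfer each piece to the centroidal y-axis using Ī + A·d² with d = x − 0.69054:
  web: d = -0.34054 in → contributes +0.61466 in⁴
  top flange (beyond web): d = 1.0595 in → contributes +0.93867 in⁴
  bottom flange (beyond web): d = 1.0595 in → contributes +0.93867 in⁴
Total I = 2.492 in⁴.

I_y ≈ 2.49 in⁴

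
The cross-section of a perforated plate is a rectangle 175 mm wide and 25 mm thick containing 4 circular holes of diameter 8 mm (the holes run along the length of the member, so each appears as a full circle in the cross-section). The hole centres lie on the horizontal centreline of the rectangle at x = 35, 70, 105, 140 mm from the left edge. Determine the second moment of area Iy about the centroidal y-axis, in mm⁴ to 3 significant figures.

Break the section into simple shapes (no overlaps), measuring from the bottom-left corner of the bounding box.
Plate: 175 × 25, A = 4 375 mm², x = 87.5 mm, Ī = 11 165 365 mm⁴.
Hole 1 (subtracted): ⌀8, A = 50.265 mm², x = 35 mm, Ī = 201.06 mm⁴.
Hole 2 (subtracted): ⌀8, A = 50.265 mm², x = 70 mm, Ī = 201.06 mm⁴.
Hole 3 (subtracted): ⌀8, A = 50.265 mm², x = 105 mm, Ī = 201.06 mm⁴.
Hole 4 (subtracted): ⌀8, A = 50.265 mm², x = 140 mm, Ī = 201.06 mm⁴.
By symmetry the centroid is at mid-width, x̄ = 87.5 mm.
Transfer each piece to the centroidal y-axis using Ī + A·d² with d = x − 87.5:
  plate: d = 0 mm → contributes +11 165 365 mm⁴
  hole 1: d = -52.5 mm → contributes −138 745 mm⁴
  hole 2: d = -17.5 mm → contributes −15 595 mm⁴
  hole 3: d = 17.5 mm → contributes −15 595 mm⁴
  hole 4: d = 52.5 mm → contributes −138 745 mm⁴
Total I = 10 856 684 mm⁴.

Iy ≈ 1.09 × 10⁷ mm⁴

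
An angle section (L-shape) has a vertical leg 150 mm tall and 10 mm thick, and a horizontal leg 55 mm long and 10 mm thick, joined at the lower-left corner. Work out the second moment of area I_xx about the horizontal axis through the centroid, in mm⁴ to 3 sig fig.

Split into non-overlapping primitives; take the origin at the lower-left of the bounding box.
Vertical leg: 10 × 150, A = 1 500 mm², y = 75 mm, Ī = 2 812 500 mm⁴.
Horizontal leg (remainder): 45 × 10, A = 450 mm², y = 5 mm, Ī = 3 750 mm⁴.
Centroid: ȳ = ΣA·y / ΣA = 58.846 mm.
Transfer each piece to the horizontal axis through the centroid using Ī + A·d² with d = y − 58.846:
  vertical leg: d = 16.154 mm → contributes +3 203 920 mm⁴
  horizontal leg (remainder): d = -53.846 mm → contributes +1 308 484 mm⁴
Total I = 4 512 404 mm⁴.

I_xx ≈ 4.51 × 10⁶ mm⁴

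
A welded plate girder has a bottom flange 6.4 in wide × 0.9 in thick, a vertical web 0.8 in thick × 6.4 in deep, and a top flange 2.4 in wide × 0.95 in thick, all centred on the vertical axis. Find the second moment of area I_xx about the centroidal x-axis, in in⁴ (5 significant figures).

I_xx ≈ 113.42 in⁴

Decompose the section into non-overlapping parts with the origin at the bottom-left of its bounding rectangle.
Bottom plate: 6.4 × 0.9, A = 5.76 in², y = 0.45 in, Ī = 0.3888 in⁴.
Web plate: 0.8 × 6.4, A = 5.12 in², y = 4.1 in, Ī = 17.47627 in⁴.
Top plate: 2.4 × 0.95, A = 2.28 in², y = 7.775 in, Ī = 0.171475 in⁴.
Centroid: ȳ = ΣA·y / ΣA = 3.139134 in.
Transfer each piece to the centroidal x-axis using Ī + A·d² with d = y − 3.139134:
  bottom plate: d = -2.689134 in → contributes +42.0419 in⁴
  web plate: d = 0.9608663 in → contributes +22.20338 in⁴
  top plate: d = 4.635866 in → contributes +49.17154 in⁴
Total I = 113.4168 in⁴.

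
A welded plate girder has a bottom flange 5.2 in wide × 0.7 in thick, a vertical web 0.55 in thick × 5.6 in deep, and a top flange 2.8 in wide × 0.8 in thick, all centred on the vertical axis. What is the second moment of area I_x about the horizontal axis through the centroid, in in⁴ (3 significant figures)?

I_x ≈ 65.3 in⁴

Decompose the section into non-overlapping parts with the origin at the bottom-left of its bounding rectangle.
Bottom plate: 5.2 × 0.7, A = 3.64 in², y = 0.35 in, Ī = 0.14863 in⁴.
Web plate: 0.55 × 5.6, A = 3.08 in², y = 3.5 in, Ī = 8.0491 in⁴.
Top plate: 2.8 × 0.8, A = 2.24 in², y = 6.7 in, Ī = 0.11947 in⁴.
Centroid: ȳ = ΣA·y / ΣA = 3.0203 in.
Transfer each piece to the horizontal axis through the centroid using Ī + A·d² with d = y − 3.0203:
  bottom plate: d = -2.6703 in → contributes +26.104 in⁴
  web plate: d = 0.47969 in → contributes +8.7578 in⁴
  top plate: d = 3.6797 in → contributes +30.449 in⁴
Total I = 65.311 in⁴.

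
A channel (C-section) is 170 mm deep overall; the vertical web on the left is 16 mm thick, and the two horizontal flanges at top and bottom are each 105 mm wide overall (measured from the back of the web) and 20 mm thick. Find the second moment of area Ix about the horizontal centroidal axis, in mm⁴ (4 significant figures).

Break the section into simple shapes (no overlaps), measuring from the bottom-left corner of the bounding box.
Web: 16 × 170, A = 2 720 mm², y = 85 mm, Ī = 6 550 667 mm⁴.
Top flange (beyond web): 89 × 20, A = 1 780 mm², y = 160 mm, Ī = 59333.3 mm⁴.
Bottom flange (beyond web): 89 × 20, A = 1 780 mm², y = 10 mm, Ī = 59333.3 mm⁴.
By symmetry the centroid is at mid-height, ȳ = 85 mm.
Transfer each piece to the horizontal centroidal axis using Ī + A·d² with d = y − 85:
  web: d = 0 mm → contributes +6 550 667 mm⁴
  top flange (beyond web): d = 75 mm → contributes +10 071 833 mm⁴
  bottom flange (beyond web): d = -75 mm → contributes +10 071 833 mm⁴
Total I = 26 694 333 mm⁴.

Ix ≈ 2.669 × 10⁷ mm⁴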